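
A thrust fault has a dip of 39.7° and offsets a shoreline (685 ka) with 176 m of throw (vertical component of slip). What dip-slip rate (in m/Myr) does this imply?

402 m/Myr

dip-slip = throw / sin(dip) = 176 m / sin(39.7°) = 275.5 m
rate = 275.5 m / 685 ka = 0.000402 m/yr = 402 m/Myr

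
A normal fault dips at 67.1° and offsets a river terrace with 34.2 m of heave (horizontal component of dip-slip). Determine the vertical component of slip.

81 m

throw = heave × tan(dip) = 34.2 × tan(67.1°) = 81 m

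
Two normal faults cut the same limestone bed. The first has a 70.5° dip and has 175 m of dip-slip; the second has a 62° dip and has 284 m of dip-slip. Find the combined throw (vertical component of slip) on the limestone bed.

throw_A = 175 × sin(70.5°) = 165 m
throw_B = 284 × sin(62°) = 250.8 m
total = 165 + 250.8 = 416 m

416 m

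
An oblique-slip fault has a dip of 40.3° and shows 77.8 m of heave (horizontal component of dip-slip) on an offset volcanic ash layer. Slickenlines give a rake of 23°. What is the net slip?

261 m

dip-slip = heave / cos(dip) = 77.8 / cos(40.3°) = 102 m
net slip = dip-slip / sin(rake) = 102 / sin(23°) = 261 m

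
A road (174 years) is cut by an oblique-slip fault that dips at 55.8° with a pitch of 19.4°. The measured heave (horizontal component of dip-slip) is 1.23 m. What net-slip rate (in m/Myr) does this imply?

37900 m/Myr

dip-slip = heave / cos(dip) = 1.23 / cos(55.8°) = 2.188 m
net slip = dip-slip / sin(rake) = 2.188 / sin(19.4°) = 6.588 m
rate = 6.588 m / 174 years = 0.0379 m/yr = 37900 m/Myr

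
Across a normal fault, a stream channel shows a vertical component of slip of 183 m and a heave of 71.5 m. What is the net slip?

196 m

net slip = √(throw² + heave²) = √(183² + 71.5²) = 196 m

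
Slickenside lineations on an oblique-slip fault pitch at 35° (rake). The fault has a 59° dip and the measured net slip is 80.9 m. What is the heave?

23.9 m

dip-slip = net slip × sin(rake) = 80.9 m × sin(35°) = 46.40 m
heave = dip-slip × cos(dip) = 46.40 × cos(59°) = 23.9 m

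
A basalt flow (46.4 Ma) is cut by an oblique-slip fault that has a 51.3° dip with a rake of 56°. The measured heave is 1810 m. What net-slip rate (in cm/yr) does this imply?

0.00753 cm/yr

dip-slip = heave / cos(dip) = 1810 / cos(51.3°) = 2895 m
net slip = dip-slip / sin(rake) = 2895 / sin(56°) = 3492 m
rate = 3492 m / 46.4 Ma = 0.0000753 m/yr = 0.00753 cm/yr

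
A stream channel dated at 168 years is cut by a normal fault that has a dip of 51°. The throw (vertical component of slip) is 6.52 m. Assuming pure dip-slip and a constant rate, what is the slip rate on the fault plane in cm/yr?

dip-slip = throw / sin(dip) = 6.52 m / sin(51°) = 8.390 m
rate = 8.390 m / 168 years = 0.0499 m/yr = 4.99 cm/yr

4.99 cm/yr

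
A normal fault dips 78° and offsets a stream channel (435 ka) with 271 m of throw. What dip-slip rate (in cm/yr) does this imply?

dip-slip = throw / sin(dip) = 271 m / sin(78°) = 277.1 m
rate = 277.1 m / 435 ka = 0.000637 m/yr = 0.0637 cm/yr

0.0637 cm/yr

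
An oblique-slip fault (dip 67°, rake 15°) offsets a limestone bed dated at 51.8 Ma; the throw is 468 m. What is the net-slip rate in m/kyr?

0.0379 m/kyr

dip-slip = throw / sin(dip) = 468 / sin(67°) = 508.4 m
net slip = dip-slip / sin(rake) = 508.4 / sin(15°) = 1964 m
rate = 1964 m / 51.8 Ma = 0.0000379 m/yr = 0.0379 m/kyr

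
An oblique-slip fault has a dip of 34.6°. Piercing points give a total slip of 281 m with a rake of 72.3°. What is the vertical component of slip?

dip-slip = net slip × sin(rake) = 281 m × sin(72.3°) = 267.7 m
throw = dip-slip × sin(dip) = 267.7 × sin(34.6°) = 152 m

152 m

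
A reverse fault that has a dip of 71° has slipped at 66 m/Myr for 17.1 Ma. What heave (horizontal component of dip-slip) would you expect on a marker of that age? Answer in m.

367 m

dip-slip = rate × time = 66 m/Myr × 17.1 Ma = 1129 m
heave = dip-slip × cos(dip) = 1129 × cos(71°) = 367 m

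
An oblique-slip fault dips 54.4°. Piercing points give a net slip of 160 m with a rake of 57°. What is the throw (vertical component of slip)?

dip-slip = net slip × sin(rake) = 160 m × sin(57°) = 134.2 m
throw = dip-slip × sin(dip) = 134.2 × sin(54.4°) = 109 m

109 m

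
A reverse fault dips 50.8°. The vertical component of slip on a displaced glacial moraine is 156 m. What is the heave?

127 m

heave = throw / tan(dip) = 156 / tan(50.8°) = 127 m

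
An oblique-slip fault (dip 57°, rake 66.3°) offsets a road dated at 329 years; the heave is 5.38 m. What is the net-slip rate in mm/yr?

dip-slip = heave / cos(dip) = 5.38 / cos(57°) = 9.878 m
net slip = dip-slip / sin(rake) = 9.878 / sin(66.3°) = 10.79 m
rate = 10.79 m / 329 years = 0.0328 m/yr = 32.8 mm/yr

32.8 mm/yr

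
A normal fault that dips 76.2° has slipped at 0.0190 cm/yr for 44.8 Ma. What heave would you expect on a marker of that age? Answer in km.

dip-slip = rate × time = 0.0190 cm/yr × 44.8 Ma = 8512 m
heave = dip-slip × cos(dip) = 8512 × cos(76.2°) = 2030 m = 2.03 km

2.03 km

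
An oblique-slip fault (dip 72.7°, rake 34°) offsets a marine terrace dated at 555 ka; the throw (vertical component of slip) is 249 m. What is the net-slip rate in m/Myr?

840 m/Myr

dip-slip = throw / sin(dip) = 249 / sin(72.7°) = 260.8 m
net slip = dip-slip / sin(rake) = 260.8 / sin(34°) = 466.4 m
rate = 466.4 m / 555 ka = 0.000840 m/yr = 840 m/Myr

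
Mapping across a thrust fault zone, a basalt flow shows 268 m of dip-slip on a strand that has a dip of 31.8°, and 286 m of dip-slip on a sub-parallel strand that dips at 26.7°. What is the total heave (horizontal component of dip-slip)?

483 m

heave_A = 268 × cos(31.8°) = 227.8 m
heave_B = 286 × cos(26.7°) = 255.5 m
total = 227.8 + 255.5 = 483 m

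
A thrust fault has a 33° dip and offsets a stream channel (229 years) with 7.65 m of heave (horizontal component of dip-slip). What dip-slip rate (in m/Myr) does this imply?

39800 m/Myr

dip-slip = heave / cos(dip) = 7.65 m / cos(33°) = 9.122 m
rate = 9.122 m / 229 years = 0.0398 m/yr = 39800 m/Myr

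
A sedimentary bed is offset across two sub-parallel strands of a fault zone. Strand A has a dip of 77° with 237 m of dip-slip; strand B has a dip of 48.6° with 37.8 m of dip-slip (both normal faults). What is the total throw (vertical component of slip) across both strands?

throw_A = 237 × sin(77°) = 230.9 m
throw_B = 37.8 × sin(48.6°) = 28.35 m
total = 230.9 + 28.35 = 259 m

259 m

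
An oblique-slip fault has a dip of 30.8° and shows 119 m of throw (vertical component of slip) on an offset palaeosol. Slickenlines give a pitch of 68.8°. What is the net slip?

dip-slip = throw / sin(dip) = 119 / sin(30.8°) = 232.4 m
net slip = dip-slip / sin(rake) = 232.4 / sin(68.8°) = 249 m

249 m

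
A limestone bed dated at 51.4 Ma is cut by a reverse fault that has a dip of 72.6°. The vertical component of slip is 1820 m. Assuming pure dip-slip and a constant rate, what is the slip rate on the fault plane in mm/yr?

0.0371 mm/yr

dip-slip = throw / sin(dip) = 1820 m / sin(72.6°) = 1907 m
rate = 1907 m / 51.4 Ma = 0.0000371 m/yr = 0.0371 mm/yr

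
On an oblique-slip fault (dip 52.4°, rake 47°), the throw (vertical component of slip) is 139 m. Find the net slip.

dip-slip = throw / sin(dip) = 139 / sin(52.4°) = 175.4 m
net slip = dip-slip / sin(rake) = 175.4 / sin(47°) = 240 m

240 m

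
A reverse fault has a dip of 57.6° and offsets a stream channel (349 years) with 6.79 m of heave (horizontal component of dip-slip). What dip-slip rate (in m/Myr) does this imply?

dip-slip = heave / cos(dip) = 6.79 m / cos(57.6°) = 12.67 m
rate = 12.67 m / 349 years = 0.0363 m/yr = 36300 m/Myr

36300 m/Myr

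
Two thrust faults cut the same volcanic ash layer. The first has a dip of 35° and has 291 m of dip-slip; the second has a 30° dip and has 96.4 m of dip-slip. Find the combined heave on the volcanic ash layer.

heave_A = 291 × cos(35°) = 238.4 m
heave_B = 96.4 × cos(30°) = 83.48 m
total = 238.4 + 83.48 = 322 m

322 m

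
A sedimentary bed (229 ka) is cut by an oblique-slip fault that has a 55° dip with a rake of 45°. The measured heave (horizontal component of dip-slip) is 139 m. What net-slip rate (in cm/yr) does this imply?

dip-slip = heave / cos(dip) = 139 / cos(55°) = 242.3 m
net slip = dip-slip / sin(rake) = 242.3 / sin(45°) = 342.7 m
rate = 342.7 m / 229 ka = 0.00150 m/yr = 0.150 cm/yr

0.150 cm/yr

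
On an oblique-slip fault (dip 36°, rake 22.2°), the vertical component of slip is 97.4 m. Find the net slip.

439 m

dip-slip = throw / sin(dip) = 97.4 / sin(36°) = 165.7 m
net slip = dip-slip / sin(rake) = 165.7 / sin(22.2°) = 439 m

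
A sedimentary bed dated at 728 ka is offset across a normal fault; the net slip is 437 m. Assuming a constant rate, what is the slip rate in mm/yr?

rate = 437 m / 728 ka = 0.000600 m/yr = 0.600 mm/yr

0.600 mm/yr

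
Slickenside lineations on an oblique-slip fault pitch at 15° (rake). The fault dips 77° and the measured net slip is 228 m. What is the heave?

13.3 m

dip-slip = net slip × sin(rake) = 228 m × sin(15°) = 59.01 m
heave = dip-slip × cos(dip) = 59.01 × cos(77°) = 13.3 m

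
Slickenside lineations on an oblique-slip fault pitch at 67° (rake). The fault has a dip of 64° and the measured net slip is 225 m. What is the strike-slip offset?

87.9 m

strike-slip = net slip × cos(rake) = 225 m × cos(67°) = 87.9 m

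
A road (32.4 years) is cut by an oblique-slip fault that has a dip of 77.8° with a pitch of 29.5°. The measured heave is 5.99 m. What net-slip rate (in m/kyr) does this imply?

dip-slip = heave / cos(dip) = 5.99 / cos(77.8°) = 28.34 m
net slip = dip-slip / sin(rake) = 28.34 / sin(29.5°) = 57.56 m
rate = 57.56 m / 32.4 years = 1.78 m/yr = 1780 m/kyr

1780 m/kyr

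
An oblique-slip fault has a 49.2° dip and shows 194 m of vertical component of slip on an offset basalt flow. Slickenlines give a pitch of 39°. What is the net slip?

dip-slip = throw / sin(dip) = 194 / sin(49.2°) = 256.3 m
net slip = dip-slip / sin(rake) = 256.3 / sin(39°) = 407 m

407 m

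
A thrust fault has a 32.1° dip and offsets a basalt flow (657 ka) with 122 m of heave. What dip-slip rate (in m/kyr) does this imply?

dip-slip = heave / cos(dip) = 122 m / cos(32.1°) = 144 m
rate = 144 m / 657 ka = 0.000219 m/yr = 0.219 m/kyr

0.219 m/kyr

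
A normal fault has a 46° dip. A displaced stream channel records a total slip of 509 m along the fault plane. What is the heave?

heave = dip-slip × cos(dip) = 509 m × cos(46°) = 354 m

354 m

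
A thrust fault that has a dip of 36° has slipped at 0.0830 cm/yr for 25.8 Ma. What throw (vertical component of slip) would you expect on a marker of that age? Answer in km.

dip-slip = rate × time = 0.0830 cm/yr × 25.8 Ma = 21410 m
throw = dip-slip × sin(dip) = 21410 × sin(36°) = 12600 m = 12.6 km

12.6 km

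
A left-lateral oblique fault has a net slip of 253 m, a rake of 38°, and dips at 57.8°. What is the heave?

83 m

dip-slip = net slip × sin(rake) = 253 m × sin(38°) = 155.8 m
heave = dip-slip × cos(dip) = 155.8 × cos(57.8°) = 83 m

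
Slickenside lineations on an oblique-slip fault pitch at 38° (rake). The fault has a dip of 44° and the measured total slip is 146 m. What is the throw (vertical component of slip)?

62.4 m

dip-slip = net slip × sin(rake) = 146 m × sin(38°) = 89.89 m
throw = dip-slip × sin(dip) = 89.89 × sin(44°) = 62.4 m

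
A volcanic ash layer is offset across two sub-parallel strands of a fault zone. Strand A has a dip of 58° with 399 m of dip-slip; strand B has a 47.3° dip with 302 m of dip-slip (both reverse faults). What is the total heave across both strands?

416 m

heave_A = 399 × cos(58°) = 211.4 m
heave_B = 302 × cos(47.3°) = 204.8 m
total = 211.4 + 204.8 = 416 m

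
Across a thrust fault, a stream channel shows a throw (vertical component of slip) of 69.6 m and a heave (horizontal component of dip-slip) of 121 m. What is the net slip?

net slip = √(throw² + heave²) = √(69.6² + 121²) = 140 m

140 m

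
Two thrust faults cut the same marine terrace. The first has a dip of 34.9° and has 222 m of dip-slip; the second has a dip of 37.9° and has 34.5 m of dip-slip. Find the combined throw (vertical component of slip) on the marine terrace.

throw_A = 222 × sin(34.9°) = 127 m
throw_B = 34.5 × sin(37.9°) = 21.19 m
total = 127 + 21.19 = 148 m

148 m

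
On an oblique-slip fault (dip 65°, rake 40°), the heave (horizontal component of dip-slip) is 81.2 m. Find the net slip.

299 m

dip-slip = heave / cos(dip) = 81.2 / cos(65°) = 192.1 m
net slip = dip-slip / sin(rake) = 192.1 / sin(40°) = 299 m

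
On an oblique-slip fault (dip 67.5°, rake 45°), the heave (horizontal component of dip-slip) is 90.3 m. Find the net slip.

334 m

dip-slip = heave / cos(dip) = 90.3 / cos(67.5°) = 236 m
net slip = dip-slip / sin(rake) = 236 / sin(45°) = 334 m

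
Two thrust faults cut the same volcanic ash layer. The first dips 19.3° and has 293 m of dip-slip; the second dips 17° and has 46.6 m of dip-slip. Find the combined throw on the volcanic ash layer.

110 m

throw_A = 293 × sin(19.3°) = 96.84 m
throw_B = 46.6 × sin(17°) = 13.62 m
total = 96.84 + 13.62 = 110 m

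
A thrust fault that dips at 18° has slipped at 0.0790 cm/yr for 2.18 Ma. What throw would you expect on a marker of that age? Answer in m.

532 m

dip-slip = rate × time = 0.0790 cm/yr × 2.18 Ma = 1722 m
throw = dip-slip × sin(dip) = 1722 × sin(18°) = 532 m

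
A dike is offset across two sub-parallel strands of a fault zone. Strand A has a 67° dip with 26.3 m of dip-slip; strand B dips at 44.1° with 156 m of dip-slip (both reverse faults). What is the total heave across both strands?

heave_A = 26.3 × cos(67°) = 10.28 m
heave_B = 156 × cos(44.1°) = 112 m
total = 10.28 + 112 = 122 m

122 m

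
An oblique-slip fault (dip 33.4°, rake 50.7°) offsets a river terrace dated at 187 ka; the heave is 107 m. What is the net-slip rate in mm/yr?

0.886 mm/yr

dip-slip = heave / cos(dip) = 107 / cos(33.4°) = 128.2 m
net slip = dip-slip / sin(rake) = 128.2 / sin(50.7°) = 165.6 m
rate = 165.6 m / 187 ka = 0.000886 m/yr = 0.886 mm/yr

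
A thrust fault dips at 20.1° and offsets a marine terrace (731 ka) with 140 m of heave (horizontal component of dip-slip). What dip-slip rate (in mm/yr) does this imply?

0.204 mm/yr

dip-slip = heave / cos(dip) = 140 m / cos(20.1°) = 149.1 m
rate = 149.1 m / 731 ka = 0.000204 m/yr = 0.204 mm/yr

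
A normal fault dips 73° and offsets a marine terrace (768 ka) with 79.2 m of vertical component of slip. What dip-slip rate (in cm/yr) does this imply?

0.0108 cm/yr

dip-slip = throw / sin(dip) = 79.2 m / sin(73°) = 82.82 m
rate = 82.82 m / 768 ka = 0.000108 m/yr = 0.0108 cm/yr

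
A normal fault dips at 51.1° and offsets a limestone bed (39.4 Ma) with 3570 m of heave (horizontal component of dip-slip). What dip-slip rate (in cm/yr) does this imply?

dip-slip = heave / cos(dip) = 3570 m / cos(51.1°) = 5685 m
rate = 5685 m / 39.4 Ma = 0.000144 m/yr = 0.0144 cm/yr

0.0144 cm/yr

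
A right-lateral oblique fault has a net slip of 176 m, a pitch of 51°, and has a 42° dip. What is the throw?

dip-slip = net slip × sin(rake) = 176 m × sin(51°) = 136.8 m
throw = dip-slip × sin(dip) = 136.8 × sin(42°) = 91.5 m

91.5 m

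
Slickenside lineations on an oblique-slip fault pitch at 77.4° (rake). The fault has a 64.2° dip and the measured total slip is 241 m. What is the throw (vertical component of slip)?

dip-slip = net slip × sin(rake) = 241 m × sin(77.4°) = 235.2 m
throw = dip-slip × sin(dip) = 235.2 × sin(64.2°) = 212 m

212 m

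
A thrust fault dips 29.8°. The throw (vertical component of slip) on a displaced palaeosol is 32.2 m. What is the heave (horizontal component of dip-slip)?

heave = throw / tan(dip) = 32.2 / tan(29.8°) = 56.2 m

56.2 m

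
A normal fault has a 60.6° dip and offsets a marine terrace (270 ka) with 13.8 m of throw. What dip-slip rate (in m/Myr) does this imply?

58.7 m/Myr

dip-slip = throw / sin(dip) = 13.8 m / sin(60.6°) = 15.84 m
rate = 15.84 m / 270 ka = 0.0000587 m/yr = 58.7 m/Myr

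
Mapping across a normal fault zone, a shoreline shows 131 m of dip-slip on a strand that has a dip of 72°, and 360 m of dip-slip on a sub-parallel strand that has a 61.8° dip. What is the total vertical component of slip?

throw_A = 131 × sin(72°) = 124.6 m
throw_B = 360 × sin(61.8°) = 317.3 m
total = 124.6 + 317.3 = 442 m

442 m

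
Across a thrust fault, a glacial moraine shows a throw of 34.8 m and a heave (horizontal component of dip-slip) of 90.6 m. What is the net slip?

net slip = √(throw² + heave²) = √(34.8² + 90.6²) = 97.1 m

97.1 m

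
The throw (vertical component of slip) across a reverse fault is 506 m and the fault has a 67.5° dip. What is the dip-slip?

dip-slip = throw / sin(dip) = 506 / sin(67.5°) = 548 m

548 m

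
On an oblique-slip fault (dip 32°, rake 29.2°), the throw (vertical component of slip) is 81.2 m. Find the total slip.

314 m

dip-slip = throw / sin(dip) = 81.2 / sin(32°) = 153.2 m
net slip = dip-slip / sin(rake) = 153.2 / sin(29.2°) = 314 m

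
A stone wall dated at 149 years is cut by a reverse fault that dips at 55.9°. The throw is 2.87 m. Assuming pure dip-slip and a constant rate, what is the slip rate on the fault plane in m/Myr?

dip-slip = throw / sin(dip) = 2.87 m / sin(55.9°) = 3.466 m
rate = 3.466 m / 149 years = 0.0233 m/yr = 23300 m/Myr

23300 m/Myr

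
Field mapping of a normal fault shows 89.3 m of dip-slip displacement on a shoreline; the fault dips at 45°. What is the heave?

63.1 m

heave = dip-slip × cos(dip) = 89.3 m × cos(45°) = 63.1 m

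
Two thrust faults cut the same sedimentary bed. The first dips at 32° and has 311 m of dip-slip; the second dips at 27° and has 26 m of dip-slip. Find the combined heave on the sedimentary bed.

heave_A = 311 × cos(32°) = 263.7 m
heave_B = 26 × cos(27°) = 23.17 m
total = 263.7 + 23.17 = 287 m

287 m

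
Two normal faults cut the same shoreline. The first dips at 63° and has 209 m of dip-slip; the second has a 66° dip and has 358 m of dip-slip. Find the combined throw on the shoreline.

513 m

throw_A = 209 × sin(63°) = 186.2 m
throw_B = 358 × sin(66°) = 327 m
total = 186.2 + 327 = 513 m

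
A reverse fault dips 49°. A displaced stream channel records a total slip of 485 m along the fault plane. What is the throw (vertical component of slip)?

throw = dip-slip × sin(dip) = 485 m × sin(49°) = 366 m

366 m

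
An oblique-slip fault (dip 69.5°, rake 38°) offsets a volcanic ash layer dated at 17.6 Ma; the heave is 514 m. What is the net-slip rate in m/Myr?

135 m/Myr

dip-slip = heave / cos(dip) = 514 / cos(69.5°) = 1468 m
net slip = dip-slip / sin(rake) = 1468 / sin(38°) = 2384 m
rate = 2384 m / 17.6 Ma = 0.000135 m/yr = 135 m/Myr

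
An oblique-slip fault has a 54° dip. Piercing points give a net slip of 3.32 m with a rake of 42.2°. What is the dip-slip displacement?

dip-slip = net slip × sin(rake) = 3.32 m × sin(42.2°) = 2.23 m

2.23 m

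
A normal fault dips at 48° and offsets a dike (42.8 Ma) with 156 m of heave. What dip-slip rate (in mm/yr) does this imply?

dip-slip = heave / cos(dip) = 156 m / cos(48°) = 233.1 m
rate = 233.1 m / 42.8 Ma = 0.00000545 m/yr = 0.00545 mm/yr

0.00545 mm/yr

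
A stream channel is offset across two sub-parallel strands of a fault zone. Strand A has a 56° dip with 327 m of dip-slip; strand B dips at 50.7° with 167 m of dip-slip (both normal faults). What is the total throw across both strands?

throw_A = 327 × sin(56°) = 271.1 m
throw_B = 167 × sin(50.7°) = 129.2 m
total = 271.1 + 129.2 = 400 m

400 m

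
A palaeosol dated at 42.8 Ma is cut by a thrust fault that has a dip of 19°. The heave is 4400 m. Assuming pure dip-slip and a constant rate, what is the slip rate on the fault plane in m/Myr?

109 m/Myr

dip-slip = heave / cos(dip) = 4400 m / cos(19°) = 4654 m
rate = 4654 m / 42.8 Ma = 0.000109 m/yr = 109 m/Myr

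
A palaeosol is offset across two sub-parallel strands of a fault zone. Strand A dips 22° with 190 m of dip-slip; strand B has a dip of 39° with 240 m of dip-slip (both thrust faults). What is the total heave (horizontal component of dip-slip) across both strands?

363 m

heave_A = 190 × cos(22°) = 176.2 m
heave_B = 240 × cos(39°) = 186.5 m
total = 176.2 + 186.5 = 363 m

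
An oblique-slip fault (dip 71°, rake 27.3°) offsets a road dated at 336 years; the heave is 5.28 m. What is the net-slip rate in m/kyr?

dip-slip = heave / cos(dip) = 5.28 / cos(71°) = 16.22 m
net slip = dip-slip / sin(rake) = 16.22 / sin(27.3°) = 35.36 m
rate = 35.36 m / 336 years = 0.105 m/yr = 105 m/kyr

105 m/kyr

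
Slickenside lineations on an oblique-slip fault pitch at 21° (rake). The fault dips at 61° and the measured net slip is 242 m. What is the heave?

dip-slip = net slip × sin(rake) = 242 m × sin(21°) = 86.73 m
heave = dip-slip × cos(dip) = 86.73 × cos(61°) = 42 m

42 m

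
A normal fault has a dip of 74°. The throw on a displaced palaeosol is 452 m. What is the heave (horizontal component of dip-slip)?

130 m

heave = throw / tan(dip) = 452 / tan(74°) = 130 m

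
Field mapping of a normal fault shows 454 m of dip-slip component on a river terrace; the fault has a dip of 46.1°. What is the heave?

heave = dip-slip × cos(dip) = 454 m × cos(46.1°) = 315 m

315 m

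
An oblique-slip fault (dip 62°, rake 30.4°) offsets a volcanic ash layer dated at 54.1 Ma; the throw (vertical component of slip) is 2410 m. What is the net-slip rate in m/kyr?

0.0997 m/kyr

dip-slip = throw / sin(dip) = 2410 / sin(62°) = 2729 m
net slip = dip-slip / sin(rake) = 2729 / sin(30.4°) = 5394 m
rate = 5394 m / 54.1 Ma = 0.0000997 m/yr = 0.0997 m/kyr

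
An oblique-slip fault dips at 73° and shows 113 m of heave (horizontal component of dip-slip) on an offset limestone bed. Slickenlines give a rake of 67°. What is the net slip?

420 m

dip-slip = heave / cos(dip) = 113 / cos(73°) = 386.5 m
net slip = dip-slip / sin(rake) = 386.5 / sin(67°) = 420 m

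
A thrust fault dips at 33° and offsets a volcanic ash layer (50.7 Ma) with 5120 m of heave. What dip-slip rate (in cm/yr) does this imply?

dip-slip = heave / cos(dip) = 5120 m / cos(33°) = 6105 m
rate = 6105 m / 50.7 Ma = 0.000120 m/yr = 0.0120 cm/yr

0.0120 cm/yr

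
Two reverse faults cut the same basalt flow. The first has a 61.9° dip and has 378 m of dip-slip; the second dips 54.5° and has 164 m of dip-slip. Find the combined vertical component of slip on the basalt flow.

467 m

throw_A = 378 × sin(61.9°) = 333.4 m
throw_B = 164 × sin(54.5°) = 133.5 m
total = 333.4 + 133.5 = 467 m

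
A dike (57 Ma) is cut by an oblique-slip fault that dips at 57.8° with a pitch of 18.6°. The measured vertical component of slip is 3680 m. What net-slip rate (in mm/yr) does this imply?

0.239 mm/yr

dip-slip = throw / sin(dip) = 3680 / sin(57.8°) = 4349 m
net slip = dip-slip / sin(rake) = 4349 / sin(18.6°) = 13630 m
rate = 13630 m / 57 Ma = 0.000239 m/yr = 0.239 mm/yr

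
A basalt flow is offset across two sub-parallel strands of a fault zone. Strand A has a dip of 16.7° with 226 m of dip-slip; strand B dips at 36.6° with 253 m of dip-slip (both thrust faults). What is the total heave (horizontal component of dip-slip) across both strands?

heave_A = 226 × cos(16.7°) = 216.5 m
heave_B = 253 × cos(36.6°) = 203.1 m
total = 216.5 + 203.1 = 420 m

420 m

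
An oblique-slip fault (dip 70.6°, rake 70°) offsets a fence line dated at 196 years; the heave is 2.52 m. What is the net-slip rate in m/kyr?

41.2 m/kyr

dip-slip = heave / cos(dip) = 2.52 / cos(70.6°) = 7.587 m
net slip = dip-slip / sin(rake) = 7.587 / sin(70°) = 8.074 m
rate = 8.074 m / 196 years = 0.0412 m/yr = 41.2 m/kyr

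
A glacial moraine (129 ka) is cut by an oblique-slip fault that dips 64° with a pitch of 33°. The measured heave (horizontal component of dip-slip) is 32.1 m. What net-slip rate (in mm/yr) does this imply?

1.04 mm/yr

dip-slip = heave / cos(dip) = 32.1 / cos(64°) = 73.23 m
net slip = dip-slip / sin(rake) = 73.23 / sin(33°) = 134.4 m
rate = 134.4 m / 129 ka = 0.00104 m/yr = 1.04 mm/yr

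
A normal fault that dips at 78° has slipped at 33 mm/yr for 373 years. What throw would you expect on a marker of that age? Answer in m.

12 m

dip-slip = rate × time = 33 mm/yr × 373 years = 12.31 m
throw = dip-slip × sin(dip) = 12.31 × sin(78°) = 12 m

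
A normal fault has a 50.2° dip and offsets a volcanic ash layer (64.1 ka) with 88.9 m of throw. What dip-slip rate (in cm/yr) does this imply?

dip-slip = throw / sin(dip) = 88.9 m / sin(50.2°) = 115.7 m
rate = 115.7 m / 64.1 ka = 0.00181 m/yr = 0.181 cm/yr

0.181 cm/yr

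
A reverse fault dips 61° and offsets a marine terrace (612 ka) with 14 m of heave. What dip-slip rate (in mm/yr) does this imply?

0.0472 mm/yr

dip-slip = heave / cos(dip) = 14 m / cos(61°) = 28.88 m
rate = 28.88 m / 612 ka = 0.0000472 m/yr = 0.0472 mm/yr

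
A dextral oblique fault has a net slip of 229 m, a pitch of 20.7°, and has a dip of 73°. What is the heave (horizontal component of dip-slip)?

23.7 m

dip-slip = net slip × sin(rake) = 229 m × sin(20.7°) = 80.95 m
heave = dip-slip × cos(dip) = 80.95 × cos(73°) = 23.7 m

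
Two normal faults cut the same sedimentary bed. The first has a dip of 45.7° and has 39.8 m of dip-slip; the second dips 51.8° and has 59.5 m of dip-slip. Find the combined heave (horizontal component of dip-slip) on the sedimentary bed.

heave_A = 39.8 × cos(45.7°) = 27.80 m
heave_B = 59.5 × cos(51.8°) = 36.80 m
total = 27.80 + 36.80 = 64.6 m

64.6 m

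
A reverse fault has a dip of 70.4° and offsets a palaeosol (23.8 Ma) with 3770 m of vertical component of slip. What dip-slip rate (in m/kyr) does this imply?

0.168 m/kyr

dip-slip = throw / sin(dip) = 3770 m / sin(70.4°) = 4002 m
rate = 4002 m / 23.8 Ma = 0.000168 m/yr = 0.168 m/kyr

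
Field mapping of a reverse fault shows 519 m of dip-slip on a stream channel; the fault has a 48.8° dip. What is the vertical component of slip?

391 m

throw = dip-slip × sin(dip) = 519 m × sin(48.8°) = 391 m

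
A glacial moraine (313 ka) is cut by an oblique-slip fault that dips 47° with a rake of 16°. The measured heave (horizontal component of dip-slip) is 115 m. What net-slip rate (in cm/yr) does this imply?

0.195 cm/yr

dip-slip = heave / cos(dip) = 115 / cos(47°) = 168.6 m
net slip = dip-slip / sin(rake) = 168.6 / sin(16°) = 611.8 m
rate = 611.8 m / 313 ka = 0.00195 m/yr = 0.195 cm/yr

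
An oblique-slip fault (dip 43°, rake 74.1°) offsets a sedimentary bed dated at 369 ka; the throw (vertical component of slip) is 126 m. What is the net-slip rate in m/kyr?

dip-slip = throw / sin(dip) = 126 / sin(43°) = 184.8 m
net slip = dip-slip / sin(rake) = 184.8 / sin(74.1°) = 192.1 m
rate = 192.1 m / 369 ka = 0.000521 m/yr = 0.521 m/kyr

0.521 m/kyr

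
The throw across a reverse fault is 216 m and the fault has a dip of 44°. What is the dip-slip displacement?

311 m

dip-slip = throw / sin(dip) = 216 / sin(44°) = 311 m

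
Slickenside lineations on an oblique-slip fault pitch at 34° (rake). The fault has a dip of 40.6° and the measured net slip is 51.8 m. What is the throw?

18.9 m

dip-slip = net slip × sin(rake) = 51.8 m × sin(34°) = 28.97 m
throw = dip-slip × sin(dip) = 28.97 × sin(40.6°) = 18.9 m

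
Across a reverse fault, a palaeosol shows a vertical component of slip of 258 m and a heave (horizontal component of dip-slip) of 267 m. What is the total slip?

371 m

net slip = √(throw² + heave²) = √(258² + 267²) = 371 m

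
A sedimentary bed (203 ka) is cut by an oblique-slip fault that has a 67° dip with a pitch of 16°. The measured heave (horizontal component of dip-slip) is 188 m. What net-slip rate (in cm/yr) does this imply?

dip-slip = heave / cos(dip) = 188 / cos(67°) = 481.1 m
net slip = dip-slip / sin(rake) = 481.1 / sin(16°) = 1746 m
rate = 1746 m / 203 ka = 0.00860 m/yr = 0.860 cm/yr

0.860 cm/yr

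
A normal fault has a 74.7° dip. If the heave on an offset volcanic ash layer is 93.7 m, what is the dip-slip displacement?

dip-slip = heave / cos(dip) = 93.7 / cos(74.7°) = 355 m

355 m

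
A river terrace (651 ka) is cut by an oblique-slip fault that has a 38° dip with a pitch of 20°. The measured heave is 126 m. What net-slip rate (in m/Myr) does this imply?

718 m/Myr

dip-slip = heave / cos(dip) = 126 / cos(38°) = 159.9 m
net slip = dip-slip / sin(rake) = 159.9 / sin(20°) = 467.5 m
rate = 467.5 m / 651 ka = 0.000718 m/yr = 718 m/Myr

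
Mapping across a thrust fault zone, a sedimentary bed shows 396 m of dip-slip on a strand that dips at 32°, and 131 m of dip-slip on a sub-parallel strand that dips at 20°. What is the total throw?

255 m

throw_A = 396 × sin(32°) = 209.8 m
throw_B = 131 × sin(20°) = 44.80 m
total = 209.8 + 44.80 = 255 m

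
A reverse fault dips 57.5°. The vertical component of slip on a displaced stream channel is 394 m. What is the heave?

251 m

heave = throw / tan(dip) = 394 / tan(57.5°) = 251 m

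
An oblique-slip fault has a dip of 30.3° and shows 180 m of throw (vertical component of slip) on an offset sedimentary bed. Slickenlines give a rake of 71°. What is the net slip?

dip-slip = throw / sin(dip) = 180 / sin(30.3°) = 356.8 m
net slip = dip-slip / sin(rake) = 356.8 / sin(71°) = 377 m

377 m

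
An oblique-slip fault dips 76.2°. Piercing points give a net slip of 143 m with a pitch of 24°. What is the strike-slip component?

strike-slip = net slip × cos(rake) = 143 m × cos(24°) = 131 m

131 m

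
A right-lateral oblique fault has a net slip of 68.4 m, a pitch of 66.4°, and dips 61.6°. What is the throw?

dip-slip = net slip × sin(rake) = 68.4 m × sin(66.4°) = 62.68 m
throw = dip-slip × sin(dip) = 62.68 × sin(61.6°) = 55.1 m

55.1 m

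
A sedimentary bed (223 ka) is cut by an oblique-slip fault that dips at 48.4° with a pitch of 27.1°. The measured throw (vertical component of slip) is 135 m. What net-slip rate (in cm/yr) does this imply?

0.178 cm/yr

dip-slip = throw / sin(dip) = 135 / sin(48.4°) = 180.5 m
net slip = dip-slip / sin(rake) = 180.5 / sin(27.1°) = 396.3 m
rate = 396.3 m / 223 ka = 0.00178 m/yr = 0.178 cm/yr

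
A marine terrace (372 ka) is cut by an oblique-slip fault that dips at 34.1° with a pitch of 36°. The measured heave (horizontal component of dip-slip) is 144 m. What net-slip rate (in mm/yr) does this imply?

dip-slip = heave / cos(dip) = 144 / cos(34.1°) = 173.9 m
net slip = dip-slip / sin(rake) = 173.9 / sin(36°) = 295.9 m
rate = 295.9 m / 372 ka = 0.000795 m/yr = 0.795 mm/yr

0.795 mm/yr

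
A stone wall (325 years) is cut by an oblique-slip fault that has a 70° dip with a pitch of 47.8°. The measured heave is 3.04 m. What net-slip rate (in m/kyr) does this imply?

36.9 m/kyr

dip-slip = heave / cos(dip) = 3.04 / cos(70°) = 8.888 m
net slip = dip-slip / sin(rake) = 8.888 / sin(47.8°) = 12 m
rate = 12 m / 325 years = 0.0369 m/yr = 36.9 m/kyr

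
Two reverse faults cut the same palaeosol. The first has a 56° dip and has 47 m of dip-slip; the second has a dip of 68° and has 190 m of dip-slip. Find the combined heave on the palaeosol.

heave_A = 47 × cos(56°) = 26.28 m
heave_B = 190 × cos(68°) = 71.18 m
total = 26.28 + 71.18 = 97.5 m

97.5 m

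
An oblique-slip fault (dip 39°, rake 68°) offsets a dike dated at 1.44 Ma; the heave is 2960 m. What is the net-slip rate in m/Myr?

2850 m/Myr

dip-slip = heave / cos(dip) = 2960 / cos(39°) = 3809 m
net slip = dip-slip / sin(rake) = 3809 / sin(68°) = 4108 m
rate = 4108 m / 1.44 Ma = 0.00285 m/yr = 2850 m/Myr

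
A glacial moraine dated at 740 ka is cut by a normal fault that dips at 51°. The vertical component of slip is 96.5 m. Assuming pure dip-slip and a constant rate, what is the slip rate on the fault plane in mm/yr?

0.168 mm/yr

dip-slip = throw / sin(dip) = 96.5 m / sin(51°) = 124.2 m
rate = 124.2 m / 740 ka = 0.000168 m/yr = 0.168 mm/yr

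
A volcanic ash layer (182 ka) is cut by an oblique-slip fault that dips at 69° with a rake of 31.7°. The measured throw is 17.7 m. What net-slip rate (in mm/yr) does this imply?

dip-slip = throw / sin(dip) = 17.7 / sin(69°) = 18.96 m
net slip = dip-slip / sin(rake) = 18.96 / sin(31.7°) = 36.08 m
rate = 36.08 m / 182 ka = 0.000198 m/yr = 0.198 mm/yr

0.198 mm/yr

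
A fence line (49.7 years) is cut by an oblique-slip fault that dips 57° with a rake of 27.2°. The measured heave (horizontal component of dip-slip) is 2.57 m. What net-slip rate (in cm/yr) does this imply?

20.8 cm/yr

dip-slip = heave / cos(dip) = 2.57 / cos(57°) = 4.719 m
net slip = dip-slip / sin(rake) = 4.719 / sin(27.2°) = 10.32 m
rate = 10.32 m / 49.7 years = 0.208 m/yr = 20.8 cm/yr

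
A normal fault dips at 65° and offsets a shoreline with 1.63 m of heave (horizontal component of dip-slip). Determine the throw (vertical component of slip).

throw = heave × tan(dip) = 1.63 × tan(65°) = 3.50 m

3.50 m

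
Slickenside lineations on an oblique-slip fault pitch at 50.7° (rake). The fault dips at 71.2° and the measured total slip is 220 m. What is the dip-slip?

170 m

dip-slip = net slip × sin(rake) = 220 m × sin(50.7°) = 170 m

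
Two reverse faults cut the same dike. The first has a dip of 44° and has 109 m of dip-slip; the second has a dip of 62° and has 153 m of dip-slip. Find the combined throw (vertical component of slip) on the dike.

throw_A = 109 × sin(44°) = 75.72 m
throw_B = 153 × sin(62°) = 135.1 m
total = 75.72 + 135.1 = 211 m

211 m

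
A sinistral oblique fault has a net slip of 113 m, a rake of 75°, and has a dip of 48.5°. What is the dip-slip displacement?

109 m

dip-slip = net slip × sin(rake) = 113 m × sin(75°) = 109 m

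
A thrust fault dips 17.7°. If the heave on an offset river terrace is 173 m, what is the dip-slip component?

dip-slip = heave / cos(dip) = 173 / cos(17.7°) = 182 m

182 m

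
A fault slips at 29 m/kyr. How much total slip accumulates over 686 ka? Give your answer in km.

slip = rate × time = 29 m/kyr × 686 ka = 19900 m = 19.9 km

19.9 km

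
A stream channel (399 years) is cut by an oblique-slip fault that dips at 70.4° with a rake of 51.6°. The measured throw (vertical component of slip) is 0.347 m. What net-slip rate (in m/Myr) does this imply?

1180 m/Myr

dip-slip = throw / sin(dip) = 0.347 / sin(70.4°) = 0.3683 m
net slip = dip-slip / sin(rake) = 0.3683 / sin(51.6°) = 0.4700 m
rate = 0.4700 m / 399 years = 0.00118 m/yr = 1180 m/Myr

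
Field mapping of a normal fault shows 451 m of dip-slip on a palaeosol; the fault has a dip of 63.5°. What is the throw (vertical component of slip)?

404 m

throw = dip-slip × sin(dip) = 451 m × sin(63.5°) = 404 m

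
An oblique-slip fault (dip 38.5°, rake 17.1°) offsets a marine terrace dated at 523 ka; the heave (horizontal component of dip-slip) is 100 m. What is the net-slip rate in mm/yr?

0.831 mm/yr

dip-slip = heave / cos(dip) = 100 / cos(38.5°) = 127.8 m
net slip = dip-slip / sin(rake) = 127.8 / sin(17.1°) = 434.6 m
rate = 434.6 m / 523 ka = 0.000831 m/yr = 0.831 mm/yr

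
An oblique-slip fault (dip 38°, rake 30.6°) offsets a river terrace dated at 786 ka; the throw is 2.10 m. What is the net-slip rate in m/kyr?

0.00853 m/kyr

dip-slip = throw / sin(dip) = 2.10 / sin(38°) = 3.411 m
net slip = dip-slip / sin(rake) = 3.411 / sin(30.6°) = 6.701 m
rate = 6.701 m / 786 ka = 0.00000853 m/yr = 0.00853 m/kyr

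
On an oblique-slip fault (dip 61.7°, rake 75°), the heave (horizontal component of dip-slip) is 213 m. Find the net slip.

465 m

dip-slip = heave / cos(dip) = 213 / cos(61.7°) = 449.3 m
net slip = dip-slip / sin(rake) = 449.3 / sin(75°) = 465 m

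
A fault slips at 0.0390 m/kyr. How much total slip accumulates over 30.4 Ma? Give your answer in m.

slip = rate × time = 0.0390 m/kyr × 30.4 Ma = 1190 m

1190 m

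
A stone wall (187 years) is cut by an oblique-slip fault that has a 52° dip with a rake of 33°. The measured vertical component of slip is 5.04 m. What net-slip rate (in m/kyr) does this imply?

dip-slip = throw / sin(dip) = 5.04 / sin(52°) = 6.396 m
net slip = dip-slip / sin(rake) = 6.396 / sin(33°) = 11.74 m
rate = 11.74 m / 187 years = 0.0628 m/yr = 62.8 m/kyr

62.8 m/kyr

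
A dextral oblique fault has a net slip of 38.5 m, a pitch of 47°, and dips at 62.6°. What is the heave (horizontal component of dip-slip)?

13 m

dip-slip = net slip × sin(rake) = 38.5 m × sin(47°) = 28.16 m
heave = dip-slip × cos(dip) = 28.16 × cos(62.6°) = 13 m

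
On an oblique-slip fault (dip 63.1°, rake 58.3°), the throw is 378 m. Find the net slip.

498 m

dip-slip = throw / sin(dip) = 378 / sin(63.1°) = 423.9 m
net slip = dip-slip / sin(rake) = 423.9 / sin(58.3°) = 498 m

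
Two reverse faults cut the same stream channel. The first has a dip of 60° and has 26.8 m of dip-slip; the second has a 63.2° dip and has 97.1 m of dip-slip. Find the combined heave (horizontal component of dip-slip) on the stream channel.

57.2 m

heave_A = 26.8 × cos(60°) = 13.40 m
heave_B = 97.1 × cos(63.2°) = 43.78 m
total = 13.40 + 43.78 = 57.2 m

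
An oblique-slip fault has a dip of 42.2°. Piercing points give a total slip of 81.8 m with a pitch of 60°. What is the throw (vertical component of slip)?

dip-slip = net slip × sin(rake) = 81.8 m × sin(60°) = 70.84 m
throw = dip-slip × sin(dip) = 70.84 × sin(42.2°) = 47.6 m

47.6 m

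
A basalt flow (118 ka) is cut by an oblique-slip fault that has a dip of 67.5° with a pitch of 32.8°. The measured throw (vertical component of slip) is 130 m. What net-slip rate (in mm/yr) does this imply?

2.20 mm/yr

dip-slip = throw / sin(dip) = 130 / sin(67.5°) = 140.7 m
net slip = dip-slip / sin(rake) = 140.7 / sin(32.8°) = 259.8 m
rate = 259.8 m / 118 ka = 0.00220 m/yr = 2.20 mm/yr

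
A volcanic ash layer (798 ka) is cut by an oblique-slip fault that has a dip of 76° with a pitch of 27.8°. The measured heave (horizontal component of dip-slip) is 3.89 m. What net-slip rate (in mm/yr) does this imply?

dip-slip = heave / cos(dip) = 3.89 / cos(76°) = 16.08 m
net slip = dip-slip / sin(rake) = 16.08 / sin(27.8°) = 34.48 m
rate = 34.48 m / 798 ka = 0.0000432 m/yr = 0.0432 mm/yr

0.0432 mm/yr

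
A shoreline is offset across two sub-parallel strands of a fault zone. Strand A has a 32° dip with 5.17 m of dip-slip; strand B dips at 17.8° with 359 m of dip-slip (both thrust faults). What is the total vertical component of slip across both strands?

112 m

throw_A = 5.17 × sin(32°) = 2.740 m
throw_B = 359 × sin(17.8°) = 109.7 m
total = 2.740 + 109.7 = 112 m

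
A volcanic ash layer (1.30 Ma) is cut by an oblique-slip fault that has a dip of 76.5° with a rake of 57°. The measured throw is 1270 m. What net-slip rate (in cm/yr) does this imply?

dip-slip = throw / sin(dip) = 1270 / sin(76.5°) = 1306 m
net slip = dip-slip / sin(rake) = 1306 / sin(57°) = 1557 m
rate = 1557 m / 1.30 Ma = 0.00120 m/yr = 0.120 cm/yr

0.120 cm/yr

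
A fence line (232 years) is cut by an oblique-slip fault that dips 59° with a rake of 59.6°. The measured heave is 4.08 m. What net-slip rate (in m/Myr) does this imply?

dip-slip = heave / cos(dip) = 4.08 / cos(59°) = 7.922 m
net slip = dip-slip / sin(rake) = 7.922 / sin(59.6°) = 9.184 m
rate = 9.184 m / 232 years = 0.0396 m/yr = 39600 m/Myr

39600 m/Myr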